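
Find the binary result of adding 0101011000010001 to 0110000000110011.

Add column by column from the right: bit + bit + carry-in; write the sum mod 2, carry 1 when the sum is 2 or 3.
carry:  1000000001100110
        0101011000010001
+       0110000000110011
------------------------
       01011011001000100
(the carry out of the leftmost column, 0, becomes the leading bit)
Decimal check:
  0101011000010001 = 16384 + 4096 + 1024 + 512 + 16 + 1 = 22033
  0110000000110011 = 16384 + 8192 + 32 + 16 + 2 + 1 = 24627
  22033 + 24627 = 46660, and 01011011001000100 = 32768 + 8192 + 4096 + 1024 + 512 + 64 + 4 = 46660 ✓



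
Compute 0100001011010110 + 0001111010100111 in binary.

Add column by column from the right: bit + bit + carry-in; write the sum mod 2, carry 1 when the sum is 2 or 3.
carry:  0011110100001100
        0100001011010110
+       0001111010100111
------------------------
       00110000101111101
(the carry out of the leftmost column, 0, becomes the leading bit)
Decimal check:
  0100001011010110 = 16384 + 512 + 128 + 64 + 16 + 4 + 2 = 17110
  0001111010100111 = 4096 + 2048 + 1024 + 512 + 128 + 32 + 4 + 2 + 1 = 7847
  17110 + 7847 = 24957, and 00110000101111101 = 16384 + 8192 + 256 + 64 + 32 + 16 + 8 + 4 + 1 = 24957 ✓



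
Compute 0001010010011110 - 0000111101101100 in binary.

Method 1 - Direct subtraction (column by column from the right: bit − bit − borrow-in; if negative, add 2 and borrow 1 from the next column):
borrow: 0001111011000000
        0001010010011110
-       0000111101101100
------------------------
        0000010100110010

Method 2 - Add two's complement:
Two's complement of 0000111101101100: invert → 1111000010010011, add 1 → 1111000010010100
  0001010010011110
+ 1111000010010100
------------------
 10000010100110010  (end carry out of the top bit = 1)
Discarding the end carry: 0000010100110010
Decimal check:
  0001010010011110 = 4096 + 1024 + 128 + 16 + 8 + 4 + 2 = 5278
  0000111101101100 = 2048 + 1024 + 512 + 256 + 64 + 32 + 8 + 4 = 3948
  5278 - 3948 = 1330, and 0000010100110010 = 1024 + 256 + 32 + 16 + 2 = 1330 ✓



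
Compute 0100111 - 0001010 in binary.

Method 1 - Direct subtraction (column by column from the right: bit − bit − borrow-in; if negative, add 2 and borrow 1 from the next column):
borrow: 0110000
        0100111
-       0001010
---------------
        0011101

Method 2 - Add two's complement:
Two's complement of 0001010: invert → 1110101, add 1 → 1110110
  0100111
+ 1110110
---------
 10011101  (end carry out of the top bit = 1)
Discarding the end carry: 0011101
Decimal check:
  0100111 = 32 + 4 + 2 + 1 = 39
  0001010 = 8 + 2 = 10
  39 - 10 = 29, and 0011101 = 16 + 8 + 4 + 1 = 29 ✓



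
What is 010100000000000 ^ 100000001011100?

XOR: 1 when bits differ
  010100000000000
^ 100000001011100
-----------------
  110100001011100
Decimal: 10240 ^ 16476 = 26716



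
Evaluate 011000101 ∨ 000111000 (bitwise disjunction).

OR: 1 when either bit is 1
  011000101
| 000111000
-----------
  011111101
Decimal: 197 | 56 = 253



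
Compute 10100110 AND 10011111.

AND: 1 only when both bits are 1
  10100110
& 10011111
----------
  10000110
Decimal: 166 & 159 = 134



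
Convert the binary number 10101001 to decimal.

Sum of powers of 2 for each 1-bit:
2^0 + 2^3 + 2^5 + 2^7
= 1 + 8 + 32 + 128
= 169



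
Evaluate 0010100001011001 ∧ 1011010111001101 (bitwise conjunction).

AND: 1 only when both bits are 1
  0010100001011001
& 1011010111001101
------------------
  0010000001001001
Decimal: 10329 & 46541 = 8265



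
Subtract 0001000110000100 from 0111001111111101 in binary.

Method 1 - Direct subtraction (column by column from the right: bit − bit − borrow-in; if negative, add 2 and borrow 1 from the next column):
borrow: 0000000000000000
        0111001111111101
-       0001000110000100
------------------------
        0110001001111001

Method 2 - Add two's complement:
Two's complement of 0001000110000100: invert → 1110111001111011, add 1 → 1110111001111100
  0111001111111101
+ 1110111001111100
------------------
 10110001001111001  (end carry out of the top bit = 1)
Discarding the end carry: 0110001001111001
Decimal check:
  0111001111111101 = 16384 + 8192 + 4096 + 512 + 256 + 128 + 64 + 32 + 16 + 8 + 4 + 1 = 29693
  0001000110000100 = 4096 + 256 + 128 + 4 = 4484
  29693 - 4484 = 25209, and 0110001001111001 = 16384 + 8192 + 512 + 64 + 32 + 16 + 8 + 1 = 25209 ✓



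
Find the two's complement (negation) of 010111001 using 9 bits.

Original: 010111001
Step 1 - Invert all bits: 101000110
Step 2 - Add 1: 101000111
Verification: 010111001 + 101000111 = 1000000000; discarding the end carry (carry out of the top bit) leaves the 9-bit value 000000000, as required for x + (-x)



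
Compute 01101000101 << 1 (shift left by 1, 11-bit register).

Original: 01101000101 (decimal 837)
Shift left by 1 position
Append 1 zero on the right
Result: 11010001010 (decimal 1674)
Equivalent: 837 << 1 = 837 × 2^1 = 1674



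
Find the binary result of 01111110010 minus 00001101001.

Method 1 - Direct subtraction (column by column from the right: bit − bit − borrow-in; if negative, add 2 and borrow 1 from the next column):
borrow: 00000010010
        01111110010
-       00001101001
-------------------
        01110001001

Method 2 - Add two's complement:
Two's complement of 00001101001: invert → 11110010110, add 1 → 11110010111
  01111110010
+ 11110010111
-------------
 101110001001  (end carry out of the top bit = 1)
Discarding the end carry: 01110001001
Decimal check:
  01111110010 = 512 + 256 + 128 + 64 + 32 + 16 + 2 = 1010
  00001101001 = 64 + 32 + 8 + 1 = 105
  1010 - 105 = 905, and 01110001001 = 512 + 256 + 128 + 8 + 1 = 905 ✓



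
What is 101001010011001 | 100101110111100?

OR: 1 when either bit is 1
  101001010011001
| 100101110111100
-----------------
  101101110111101
Decimal: 21145 | 19388 = 23485



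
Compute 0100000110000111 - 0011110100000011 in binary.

Method 1 - Direct subtraction (column by column from the right: bit − bit − borrow-in; if negative, add 2 and borrow 1 from the next column):
borrow: 0111100000000000
        0100000110000111
-       0011110100000011
------------------------
        0000010010000100

Method 2 - Add two's complement:
Two's complement of 0011110100000011: invert → 1100001011111100, add 1 → 1100001011111101
  0100000110000111
+ 1100001011111101
------------------
 10000010010000100  (end carry out of the top bit = 1)
Discarding the end carry: 0000010010000100
Decimal check:
  0100000110000111 = 16384 + 256 + 128 + 4 + 2 + 1 = 16775
  0011110100000011 = 8192 + 4096 + 2048 + 1024 + 256 + 2 + 1 = 15619
  16775 - 15619 = 1156, and 0000010010000100 = 1024 + 128 + 4 = 1156 ✓



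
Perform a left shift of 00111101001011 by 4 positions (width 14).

Original: 00111101001011 (decimal 3915)
Shift left by 4 positions
Append 4 zeros on the right and drop the 4 high bits that overflow the 14-bit width
Result: 11010010110000 (decimal 13488)
Equivalent: 3915 << 4 = 3915 × 2^4 = 62640, truncated to 14 bits = 13488



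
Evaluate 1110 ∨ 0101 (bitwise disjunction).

OR: 1 when either bit is 1
  1110
| 0101
------
  1111
Decimal: 14 | 5 = 15



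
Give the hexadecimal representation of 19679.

Using repeated division by 16 (digits 10–15 are A–F):
19679 ÷ 16 = 1229 remainder 15 (F)
1229 ÷ 16 = 76 remainder 13 (D)
76 ÷ 16 = 4 remainder 12 (C)
4 ÷ 16 = 0 remainder 4
Reading remainders bottom to top: 4CDF



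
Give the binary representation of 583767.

Using repeated division by 2:
583767 ÷ 2 = 291883 remainder 1
291883 ÷ 2 = 145941 remainder 1
145941 ÷ 2 = 72970 remainder 1
72970 ÷ 2 = 36485 remainder 0
36485 ÷ 2 = 18242 remainder 1
18242 ÷ 2 = 9121 remainder 0
9121 ÷ 2 = 4560 remainder 1
4560 ÷ 2 = 2280 remainder 0
2280 ÷ 2 = 1140 remainder 0
1140 ÷ 2 = 570 remainder 0
570 ÷ 2 = 285 remainder 0
285 ÷ 2 = 142 remainder 1
142 ÷ 2 = 71 remainder 0
71 ÷ 2 = 35 remainder 1
35 ÷ 2 = 17 remainder 1
17 ÷ 2 = 8 remainder 1
8 ÷ 2 = 4 remainder 0
4 ÷ 2 = 2 remainder 0
2 ÷ 2 = 1 remainder 0
1 ÷ 2 = 0 remainder 1
Reading remainders bottom to top: 10001110100001010111



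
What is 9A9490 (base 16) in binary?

Convert each hex digit to 4 bits:
  9 = 1001
  A = 1010
  9 = 1001
  4 = 0100
  9 = 1001
  0 = 0000
Concatenate: 100110101001010010010000



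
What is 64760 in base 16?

Using repeated division by 16 (digits 10–15 are A–F):
64760 ÷ 16 = 4047 remainder 8
4047 ÷ 16 = 252 remainder 15 (F)
252 ÷ 16 = 15 remainder 12 (C)
15 ÷ 16 = 0 remainder 15 (F)
Reading remainders bottom to top: FCF8



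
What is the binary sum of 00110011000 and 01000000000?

Add column by column from the right: bit + bit + carry-in; write the sum mod 2, carry 1 when the sum is 2 or 3.
carry:  00000000000
        00110011000
+       01000000000
-------------------
       001110011000
(the carry out of the leftmost column, 0, becomes the leading bit)
Decimal check:
  00110011000 = 256 + 128 + 16 + 8 = 408
  01000000000 = 512
  408 + 512 = 920, and 001110011000 = 512 + 256 + 128 + 16 + 8 = 920 ✓



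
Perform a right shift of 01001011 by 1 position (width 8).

Original: 01001011 (decimal 75)
Shift right by 1 position
Drop the 1 low bit; fill with zero on the left
Result: 00100101 (decimal 37)
Equivalent: 75 >> 1 = 75 ÷ 2^1 = 37



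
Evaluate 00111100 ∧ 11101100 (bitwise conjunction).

AND: 1 only when both bits are 1
  00111100
& 11101100
----------
  00101100
Decimal: 60 & 236 = 44



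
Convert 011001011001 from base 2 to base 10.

Sum of powers of 2 for each 1-bit:
2^0 + 2^3 + 2^4 + 2^6 + 2^9 + 2^10
= 1 + 8 + 16 + 64 + 512 + 1024
= 1625



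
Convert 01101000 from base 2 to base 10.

Sum of powers of 2 for each 1-bit:
2^3 + 2^5 + 2^6
= 8 + 32 + 64
= 104



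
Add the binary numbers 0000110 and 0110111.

Add column by column from the right: bit + bit + carry-in; write the sum mod 2, carry 1 when the sum is 2 or 3.
carry:  0001100
        0000110
+       0110111
---------------
       00111101
(the carry out of the leftmost column, 0, becomes the leading bit)
Decimal check:
  0000110 = 4 + 2 = 6
  0110111 = 32 + 16 + 4 + 2 + 1 = 55
  6 + 55 = 61, and 00111101 = 32 + 16 + 8 + 4 + 1 = 61 ✓



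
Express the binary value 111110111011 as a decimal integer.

Sum of powers of 2 for each 1-bit:
2^0 + 2^1 + 2^3 + 2^4 + 2^5 + 2^7 + 2^8 + 2^9 + 2^10 + 2^11
= 1 + 2 + 8 + 16 + 32 + 128 + 256 + 512 + 1024 + 2048
= 4027



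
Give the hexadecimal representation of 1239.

Using repeated division by 16 (digits 10–15 are A–F):
1239 ÷ 16 = 77 remainder 7
77 ÷ 16 = 4 remainder 13 (D)
4 ÷ 16 = 0 remainder 4
Reading remainders bottom to top: 4D7



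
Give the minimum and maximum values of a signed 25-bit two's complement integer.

For 25-bit two's complement:
Minimum: -2^24 = -16777216
Maximum: 2^24 - 1 = 16777215



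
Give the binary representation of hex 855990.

Convert each hex digit to 4 bits:
  8 = 1000
  5 = 0101
  5 = 0101
  9 = 1001
  9 = 1001
  0 = 0000
Concatenate: 100001010101100110010000



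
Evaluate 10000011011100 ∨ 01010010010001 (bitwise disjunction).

OR: 1 when either bit is 1
  10000011011100
| 01010010010001
----------------
  11010011011101
Decimal: 8412 | 5265 = 13533



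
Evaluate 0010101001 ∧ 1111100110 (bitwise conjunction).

AND: 1 only when both bits are 1
  0010101001
& 1111100110
------------
  0010100000
Decimal: 169 & 998 = 160



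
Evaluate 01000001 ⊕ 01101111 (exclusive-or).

XOR: 1 when bits differ
  01000001
^ 01101111
----------
  00101110
Decimal: 65 ^ 111 = 46



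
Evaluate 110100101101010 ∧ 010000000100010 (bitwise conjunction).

AND: 1 only when both bits are 1
  110100101101010
& 010000000100010
-----------------
  010000000100010
Decimal: 26986 & 8226 = 8226



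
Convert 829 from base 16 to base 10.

Expand by place value (powers of 16):
829 = 8 × 16^2 + 2 × 16^1 + 9 × 16^0
= 8 × 256 + 2 × 16 + 9 × 1
= 2048 + 32 + 9
= 2089



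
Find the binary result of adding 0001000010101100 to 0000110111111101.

Add column by column from the right: bit + bit + carry-in; write the sum mod 2, carry 1 when the sum is 2 or 3.
carry:  0000001111111000
        0001000010101100
+       0000110111111101
------------------------
       00001111010101001
(the carry out of the leftmost column, 0, becomes the leading bit)
Decimal check:
  0001000010101100 = 4096 + 128 + 32 + 8 + 4 = 4268
  0000110111111101 = 2048 + 1024 + 256 + 128 + 64 + 32 + 16 + 8 + 4 + 1 = 3581
  4268 + 3581 = 7849, and 00001111010101001 = 4096 + 2048 + 1024 + 512 + 128 + 32 + 8 + 1 = 7849 ✓



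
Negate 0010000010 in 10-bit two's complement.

Original: 0010000010
Step 1 - Invert all bits: 1101111101
Step 2 - Add 1: 1101111110
Verification: 0010000010 + 1101111110 = 10000000000; discarding the end carry (carry out of the top bit) leaves the 10-bit value 0000000000, as required for x + (-x)



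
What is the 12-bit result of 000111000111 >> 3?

Original: 000111000111 (decimal 455)
Shift right by 3 positions
Drop the 3 low bits; fill with zeros on the left
Result: 000000111000 (decimal 56)
Equivalent: 455 >> 3 = 455 ÷ 2^3 = 56



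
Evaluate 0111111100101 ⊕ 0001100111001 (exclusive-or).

XOR: 1 when bits differ
  0111111100101
^ 0001100111001
---------------
  0110011011100
Decimal: 4069 ^ 825 = 3292



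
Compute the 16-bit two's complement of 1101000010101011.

Original (sign bit 1, negative): 1101000010101011
Step 1 - Invert all bits: 0010111101010100
Step 2 - Add 1: 0010111101010101
Verification: 1101000010101011 + 0010111101010101 = 10000000000000000; discarding the end carry (carry out of the top bit) leaves the 16-bit value 0000000000000000, as required for x + (-x)



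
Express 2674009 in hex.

Using repeated division by 16 (digits 10–15 are A–F):
2674009 ÷ 16 = 167125 remainder 9
167125 ÷ 16 = 10445 remainder 5
10445 ÷ 16 = 652 remainder 13 (D)
652 ÷ 16 = 40 remainder 12 (C)
40 ÷ 16 = 2 remainder 8
2 ÷ 16 = 0 remainder 2
Reading remainders bottom to top: 28CD59



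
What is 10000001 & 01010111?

AND: 1 only when both bits are 1
  10000001
& 01010111
----------
  00000001
Decimal: 129 & 87 = 1



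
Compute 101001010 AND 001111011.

AND: 1 only when both bits are 1
  101001010
& 001111011
-----------
  001001010
Decimal: 330 & 123 = 74



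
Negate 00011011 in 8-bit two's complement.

Original: 00011011
Step 1 - Invert all bits: 11100100
Step 2 - Add 1: 11100101
Verification: 00011011 + 11100101 = 100000000; discarding the end carry (carry out of the top bit) leaves the 8-bit value 00000000, as required for x + (-x)



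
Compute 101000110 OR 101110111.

OR: 1 when either bit is 1
  101000110
| 101110111
-----------
  101110111
Decimal: 326 | 375 = 375



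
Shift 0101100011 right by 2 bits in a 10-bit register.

Original: 0101100011 (decimal 355)
Shift right by 2 positions
Drop the 2 low bits; fill with zeros on the left
Result: 0001011000 (decimal 88)
Equivalent: 355 >> 2 = 355 ÷ 2^2 = 88



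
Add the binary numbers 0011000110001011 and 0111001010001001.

Add column by column from the right: bit + bit + carry-in; write the sum mod 2, carry 1 when the sum is 2 or 3.
carry:  1110011100010110
        0011000110001011
+       0111001010001001
------------------------
       01010010000010100
(the carry out of the leftmost column, 0, becomes the leading bit)
Decimal check:
  0011000110001011 = 8192 + 4096 + 256 + 128 + 8 + 2 + 1 = 12683
  0111001010001001 = 16384 + 8192 + 4096 + 512 + 128 + 8 + 1 = 29321
  12683 + 29321 = 42004, and 01010010000010100 = 32768 + 8192 + 1024 + 16 + 4 = 42004 ✓



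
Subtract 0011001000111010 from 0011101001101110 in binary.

Method 1 - Direct subtraction (column by column from the right: bit − bit − borrow-in; if negative, add 2 and borrow 1 from the next column):
borrow: 0000000001100000
        0011101001101110
-       0011001000111010
------------------------
        0000100000110100

Method 2 - Add two's complement:
Two's complement of 0011001000111010: invert → 1100110111000101, add 1 → 1100110111000110
  0011101001101110
+ 1100110111000110
------------------
 10000100000110100  (end carry out of the top bit = 1)
Discarding the end carry: 0000100000110100
Decimal check:
  0011101001101110 = 8192 + 4096 + 2048 + 512 + 64 + 32 + 8 + 4 + 2 = 14958
  0011001000111010 = 8192 + 4096 + 512 + 32 + 16 + 8 + 2 = 12858
  14958 - 12858 = 2100, and 0000100000110100 = 2048 + 32 + 16 + 4 = 2100 ✓



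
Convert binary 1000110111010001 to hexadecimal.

Group into 4-bit nibbles from right:
  1000 = 8
  1101 = D
  1101 = D
  0001 = 1
Result: 8DD1



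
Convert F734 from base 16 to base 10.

Expand by place value (powers of 16):
Digit values: F = 15
F734 = 15 × 16^3 + 7 × 16^2 + 3 × 16^1 + 4 × 16^0
= 15 × 4096 + 7 × 256 + 3 × 16 + 4 × 1
= 61440 + 1792 + 48 + 4
= 63284



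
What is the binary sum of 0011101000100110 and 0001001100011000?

Add column by column from the right: bit + bit + carry-in; write the sum mod 2, carry 1 when the sum is 2 or 3.
carry:  0110010000000000
        0011101000100110
+       0001001100011000
------------------------
       00100110100111110
(the carry out of the leftmost column, 0, becomes the leading bit)
Decimal check:
  0011101000100110 = 8192 + 4096 + 2048 + 512 + 32 + 4 + 2 = 14886
  0001001100011000 = 4096 + 512 + 256 + 16 + 8 = 4888
  14886 + 4888 = 19774, and 00100110100111110 = 16384 + 2048 + 1024 + 256 + 32 + 16 + 8 + 4 + 2 = 19774 ✓



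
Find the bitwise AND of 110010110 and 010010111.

AND: 1 only when both bits are 1
  110010110
& 010010111
-----------
  010010110
Decimal: 406 & 151 = 150



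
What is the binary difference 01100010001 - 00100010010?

Method 1 - Direct subtraction (column by column from the right: bit − bit − borrow-in; if negative, add 2 and borrow 1 from the next column):
borrow: 01111111100
        01100010001
-       00100010010
-------------------
        00111111111

Method 2 - Add two's complement:
Two's complement of 00100010010: invert → 11011101101, add 1 → 11011101110
  01100010001
+ 11011101110
-------------
 100111111111  (end carry out of the top bit = 1)
Discarding the end carry: 00111111111
Decimal check:
  01100010001 = 512 + 256 + 16 + 1 = 785
  00100010010 = 256 + 16 + 2 = 274
  785 - 274 = 511, and 00111111111 = 256 + 128 + 64 + 32 + 16 + 8 + 4 + 2 + 1 = 511 ✓



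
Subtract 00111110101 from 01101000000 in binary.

Method 1 - Direct subtraction (column by column from the right: bit − bit − borrow-in; if negative, add 2 and borrow 1 from the next column):
borrow: 01111111110
        01101000000
-       00111110101
-------------------
        00101001011

Method 2 - Add two's complement:
Two's complement of 00111110101: invert → 11000001010, add 1 → 11000001011
  01101000000
+ 11000001011
-------------
 100101001011  (end carry out of the top bit = 1)
Discarding the end carry: 00101001011
Decimal check:
  01101000000 = 512 + 256 + 64 = 832
  00111110101 = 256 + 128 + 64 + 32 + 16 + 4 + 1 = 501
  832 - 501 = 331, and 00101001011 = 256 + 64 + 8 + 2 + 1 = 331 ✓



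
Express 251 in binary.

Using repeated division by 2:
251 ÷ 2 = 125 remainder 1
125 ÷ 2 = 62 remainder 1
62 ÷ 2 = 31 remainder 0
31 ÷ 2 = 15 remainder 1
15 ÷ 2 = 7 remainder 1
7 ÷ 2 = 3 remainder 1
3 ÷ 2 = 1 remainder 1
1 ÷ 2 = 0 remainder 1
Reading remainders bottom to top: 11111011



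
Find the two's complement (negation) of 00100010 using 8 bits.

Original: 00100010
Step 1 - Invert all bits: 11011101
Step 2 - Add 1: 11011110
Verification: 00100010 + 11011110 = 100000000; discarding the end carry (carry out of the top bit) leaves the 8-bit value 00000000, as required for x + (-x)



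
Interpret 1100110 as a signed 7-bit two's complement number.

Binary: 1100110
Sign bit: 1 (negative)
Invert: 0011001
Add 1:  0011010
Magnitude: 0011010 = 16 + 8 + 2 = 26
Value: -26



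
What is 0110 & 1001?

AND: 1 only when both bits are 1
  0110
& 1001
------
  0000
Decimal: 6 & 9 = 0



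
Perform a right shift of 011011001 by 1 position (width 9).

Original: 011011001 (decimal 217)
Shift right by 1 position
Drop the 1 low bit; fill with zero on the left
Result: 001101100 (decimal 108)
Equivalent: 217 >> 1 = 217 ÷ 2^1 = 108



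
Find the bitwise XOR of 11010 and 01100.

XOR: 1 when bits differ
  11010
^ 01100
-------
  10110
Decimal: 26 ^ 12 = 22



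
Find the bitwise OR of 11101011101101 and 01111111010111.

OR: 1 when either bit is 1
  11101011101101
| 01111111010111
----------------
  11111111111111
Decimal: 15085 | 8151 = 16383



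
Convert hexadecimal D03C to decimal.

Expand by place value (powers of 16):
Digit values: D = 13, C = 12
D03C = 13 × 16^3 + 0 × 16^2 + 3 × 16^1 + 12 × 16^0
= 13 × 4096 + 0 × 256 + 3 × 16 + 12 × 1
= 53248 + 0 + 48 + 12
= 53308



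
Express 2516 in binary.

Using repeated division by 2:
2516 ÷ 2 = 1258 remainder 0
1258 ÷ 2 = 629 remainder 0
629 ÷ 2 = 314 remainder 1
314 ÷ 2 = 157 remainder 0
157 ÷ 2 = 78 remainder 1
78 ÷ 2 = 39 remainder 0
39 ÷ 2 = 19 remainder 1
19 ÷ 2 = 9 remainder 1
9 ÷ 2 = 4 remainder 1
4 ÷ 2 = 2 remainder 0
2 ÷ 2 = 1 remainder 0
1 ÷ 2 = 0 remainder 1
Reading remainders bottom to top: 100111010100



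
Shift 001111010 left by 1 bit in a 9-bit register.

Original: 001111010 (decimal 122)
Shift left by 1 position
Append 1 zero on the right
Result: 011110100 (decimal 244)
Equivalent: 122 << 1 = 122 × 2^1 = 244



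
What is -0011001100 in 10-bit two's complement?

Original: 0011001100
Step 1 - Invert all bits: 1100110011
Step 2 - Add 1: 1100110100
Verification: 0011001100 + 1100110100 = 10000000000; discarding the end carry (carry out of the top bit) leaves the 10-bit value 0000000000, as required for x + (-x)



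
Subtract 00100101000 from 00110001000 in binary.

Method 1 - Direct subtraction (column by column from the right: bit − bit − borrow-in; if negative, add 2 and borrow 1 from the next column):
borrow: 00011000000
        00110001000
-       00100101000
-------------------
        00001100000

Method 2 - Add two's complement:
Two's complement of 00100101000: invert → 11011010111, add 1 → 11011011000
  00110001000
+ 11011011000
-------------
 100001100000  (end carry out of the top bit = 1)
Discarding the end carry: 00001100000
Decimal check:
  00110001000 = 256 + 128 + 8 = 392
  00100101000 = 256 + 32 + 8 = 296
  392 - 296 = 96, and 00001100000 = 64 + 32 = 96 ✓



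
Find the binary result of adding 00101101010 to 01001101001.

Add column by column from the right: bit + bit + carry-in; write the sum mod 2, carry 1 when the sum is 2 or 3.
carry:  00011010000
        00101101010
+       01001101001
-------------------
       001111010011
(the carry out of the leftmost column, 0, becomes the leading bit)
Decimal check:
  00101101010 = 256 + 64 + 32 + 8 + 2 = 362
  01001101001 = 512 + 64 + 32 + 8 + 1 = 617
  362 + 617 = 979, and 001111010011 = 512 + 256 + 128 + 64 + 16 + 2 + 1 = 979 ✓



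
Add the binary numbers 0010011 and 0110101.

Add column by column from the right: bit + bit + carry-in; write the sum mod 2, carry 1 when the sum is 2 or 3.
carry:  1101110
        0010011
+       0110101
---------------
       01001000
(the carry out of the leftmost column, 0, becomes the leading bit)
Decimal check:
  0010011 = 16 + 2 + 1 = 19
  0110101 = 32 + 16 + 4 + 1 = 53
  19 + 53 = 72, and 01001000 = 64 + 8 = 72 ✓



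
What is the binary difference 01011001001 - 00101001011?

Method 1 - Direct subtraction (column by column from the right: bit − bit − borrow-in; if negative, add 2 and borrow 1 from the next column):
borrow: 01011111100
        01011001001
-       00101001011
-------------------
        00101111110

Method 2 - Add two's complement:
Two's complement of 00101001011: invert → 11010110100, add 1 → 11010110101
  01011001001
+ 11010110101
-------------
 100101111110  (end carry out of the top bit = 1)
Discarding the end carry: 00101111110
Decimal check:
  01011001001 = 512 + 128 + 64 + 8 + 1 = 713
  00101001011 = 256 + 64 + 8 + 2 + 1 = 331
  713 - 331 = 382, and 00101111110 = 256 + 64 + 32 + 16 + 8 + 4 + 2 = 382 ✓



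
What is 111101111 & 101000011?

AND: 1 only when both bits are 1
  111101111
& 101000011
-----------
  101000011
Decimal: 495 & 323 = 323



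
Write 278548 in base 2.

Using repeated division by 2:
278548 ÷ 2 = 139274 remainder 0
139274 ÷ 2 = 69637 remainder 0
69637 ÷ 2 = 34818 remainder 1
34818 ÷ 2 = 17409 remainder 0
17409 ÷ 2 = 8704 remainder 1
8704 ÷ 2 = 4352 remainder 0
4352 ÷ 2 = 2176 remainder 0
2176 ÷ 2 = 1088 remainder 0
1088 ÷ 2 = 544 remainder 0
544 ÷ 2 = 272 remainder 0
272 ÷ 2 = 136 remainder 0
136 ÷ 2 = 68 remainder 0
68 ÷ 2 = 34 remainder 0
34 ÷ 2 = 17 remainder 0
17 ÷ 2 = 8 remainder 1
8 ÷ 2 = 4 remainder 0
4 ÷ 2 = 2 remainder 0
2 ÷ 2 = 1 remainder 0
1 ÷ 2 = 0 remainder 1
Reading remainders bottom to top: 1000100000000010100



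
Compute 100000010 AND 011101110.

AND: 1 only when both bits are 1
  100000010
& 011101110
-----------
  000000010
Decimal: 258 & 238 = 2



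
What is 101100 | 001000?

OR: 1 when either bit is 1
  101100
| 001000
--------
  101100
Decimal: 44 | 8 = 44



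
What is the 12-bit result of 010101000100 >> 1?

Original: 010101000100 (decimal 1348)
Shift right by 1 position
Drop the 1 low bit; fill with zero on the left
Result: 001010100010 (decimal 674)
Equivalent: 1348 >> 1 = 1348 ÷ 2^1 = 674



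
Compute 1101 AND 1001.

AND: 1 only when both bits are 1
  1101
& 1001
------
  1001
Decimal: 13 & 9 = 9



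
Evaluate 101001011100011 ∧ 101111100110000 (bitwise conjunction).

AND: 1 only when both bits are 1
  101001011100011
& 101111100110000
-----------------
  101001000100000
Decimal: 21219 & 24368 = 21024



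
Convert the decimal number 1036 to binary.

Using repeated division by 2:
1036 ÷ 2 = 518 remainder 0
518 ÷ 2 = 259 remainder 0
259 ÷ 2 = 129 remainder 1
129 ÷ 2 = 64 remainder 1
64 ÷ 2 = 32 remainder 0
32 ÷ 2 = 16 remainder 0
16 ÷ 2 = 8 remainder 0
8 ÷ 2 = 4 remainder 0
4 ÷ 2 = 2 remainder 0
2 ÷ 2 = 1 remainder 0
1 ÷ 2 = 0 remainder 1
Reading remainders bottom to top: 10000001100



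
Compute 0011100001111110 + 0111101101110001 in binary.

Add column by column from the right: bit + bit + carry-in; write the sum mod 2, carry 1 when the sum is 2 or 3.
carry:  1111000011100000
        0011100001111110
+       0111101101110001
------------------------
       01011001111101111
(the carry out of the leftmost column, 0, becomes the leading bit)
Decimal check:
  0011100001111110 = 8192 + 4096 + 2048 + 64 + 32 + 16 + 8 + 4 + 2 = 14462
  0111101101110001 = 16384 + 8192 + 4096 + 2048 + 512 + 256 + 64 + 32 + 16 + 1 = 31601
  14462 + 31601 = 46063, and 01011001111101111 = 32768 + 8192 + 4096 + 512 + 256 + 128 + 64 + 32 + 8 + 4 + 2 + 1 = 46063 ✓



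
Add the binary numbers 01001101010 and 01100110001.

Add column by column from the right: bit + bit + carry-in; write the sum mod 2, carry 1 when the sum is 2 or 3.
carry:  10011000000
        01001101010
+       01100110001
-------------------
       010110011011
(the carry out of the leftmost column, 0, becomes the leading bit)
Decimal check:
  01001101010 = 512 + 64 + 32 + 8 + 2 = 618
  01100110001 = 512 + 256 + 32 + 16 + 1 = 817
  618 + 817 = 1435, and 010110011011 = 1024 + 256 + 128 + 16 + 8 + 2 + 1 = 1435 ✓



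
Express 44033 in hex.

Using repeated division by 16 (digits 10–15 are A–F):
44033 ÷ 16 = 2752 remainder 1
2752 ÷ 16 = 172 remainder 0
172 ÷ 16 = 10 remainder 12 (C)
10 ÷ 16 = 0 remainder 10 (A)
Reading remainders bottom to top: AC01



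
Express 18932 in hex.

Using repeated division by 16 (digits 10–15 are A–F):
18932 ÷ 16 = 1183 remainder 4
1183 ÷ 16 = 73 remainder 15 (F)
73 ÷ 16 = 4 remainder 9
4 ÷ 16 = 0 remainder 4
Reading remainders bottom to top: 49F4



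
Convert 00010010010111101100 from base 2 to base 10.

Sum of powers of 2 for each 1-bit:
2^2 + 2^3 + 2^5 + 2^6 + 2^7 + 2^8 + 2^10 + 2^13 + 2^16
= 4 + 8 + 32 + 64 + 128 + 256 + 1024 + 8192 + 65536
= 75244



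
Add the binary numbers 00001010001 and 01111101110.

Add column by column from the right: bit + bit + carry-in; write the sum mod 2, carry 1 when the sum is 2 or 3.
carry:  11110000000
        00001010001
+       01111101110
-------------------
       010000111111
(the carry out of the leftmost column, 0, becomes the leading bit)
Decimal check:
  00001010001 = 64 + 16 + 1 = 81
  01111101110 = 512 + 256 + 128 + 64 + 32 + 8 + 4 + 2 = 1006
  81 + 1006 = 1087, and 010000111111 = 1024 + 32 + 16 + 8 + 4 + 2 + 1 = 1087 ✓



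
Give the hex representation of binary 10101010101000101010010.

Group into 4-bit nibbles from right:
  0101 = 5
  0101 = 5
  0101 = 5
  0001 = 1
  0101 = 5
  0010 = 2
Result: 555152



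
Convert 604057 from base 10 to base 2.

Using repeated division by 2:
604057 ÷ 2 = 302028 remainder 1
302028 ÷ 2 = 151014 remainder 0
151014 ÷ 2 = 75507 remainder 0
75507 ÷ 2 = 37753 remainder 1
37753 ÷ 2 = 18876 remainder 1
18876 ÷ 2 = 9438 remainder 0
9438 ÷ 2 = 4719 remainder 0
4719 ÷ 2 = 2359 remainder 1
2359 ÷ 2 = 1179 remainder 1
1179 ÷ 2 = 589 remainder 1
589 ÷ 2 = 294 remainder 1
294 ÷ 2 = 147 remainder 0
147 ÷ 2 = 73 remainder 1
73 ÷ 2 = 36 remainder 1
36 ÷ 2 = 18 remainder 0
18 ÷ 2 = 9 remainder 0
9 ÷ 2 = 4 remainder 1
4 ÷ 2 = 2 remainder 0
2 ÷ 2 = 1 remainder 0
1 ÷ 2 = 0 remainder 1
Reading remainders bottom to top: 10010011011110011001



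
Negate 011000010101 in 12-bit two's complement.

Original: 011000010101
Step 1 - Invert all bits: 100111101010
Step 2 - Add 1: 100111101011
Verification: 011000010101 + 100111101011 = 1000000000000; discarding the end carry (carry out of the top bit) leaves the 12-bit value 000000000000, as required for x + (-x)



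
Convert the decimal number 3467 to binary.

Using repeated division by 2:
3467 ÷ 2 = 1733 remainder 1
1733 ÷ 2 = 866 remainder 1
866 ÷ 2 = 433 remainder 0
433 ÷ 2 = 216 remainder 1
216 ÷ 2 = 108 remainder 0
108 ÷ 2 = 54 remainder 0
54 ÷ 2 = 27 remainder 0
27 ÷ 2 = 13 remainder 1
13 ÷ 2 = 6 remainder 1
6 ÷ 2 = 3 remainder 0
3 ÷ 2 = 1 remainder 1
1 ÷ 2 = 0 remainder 1
Reading remainders bottom to top: 110110001011



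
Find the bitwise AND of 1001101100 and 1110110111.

AND: 1 only when both bits are 1
  1001101100
& 1110110111
------------
  1000100100
Decimal: 620 & 951 = 548



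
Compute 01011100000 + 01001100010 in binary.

Add column by column from the right: bit + bit + carry-in; write the sum mod 2, carry 1 when the sum is 2 or 3.
carry:  10111000000
        01011100000
+       01001100010
-------------------
       010101000010
(the carry out of the leftmost column, 0, becomes the leading bit)
Decimal check:
  01011100000 = 512 + 128 + 64 + 32 = 736
  01001100010 = 512 + 64 + 32 + 2 = 610
  736 + 610 = 1346, and 010101000010 = 1024 + 256 + 64 + 2 = 1346 ✓



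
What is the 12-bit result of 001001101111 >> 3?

Original: 001001101111 (decimal 623)
Shift right by 3 positions
Drop the 3 low bits; fill with zeros on the left
Result: 000001001101 (decimal 77)
Equivalent: 623 >> 3 = 623 ÷ 2^3 = 77



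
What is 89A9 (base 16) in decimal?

Expand by place value (powers of 16):
Digit values: A = 10
89A9 = 8 × 16^3 + 9 × 16^2 + 10 × 16^1 + 9 × 16^0
= 8 × 4096 + 9 × 256 + 10 × 16 + 9 × 1
= 32768 + 2304 + 160 + 9
= 35241



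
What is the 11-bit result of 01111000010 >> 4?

Original: 01111000010 (decimal 962)
Shift right by 4 positions
Drop the 4 low bits; fill with zeros on the left
Result: 00000111100 (decimal 60)
Equivalent: 962 >> 4 = 962 ÷ 2^4 = 60



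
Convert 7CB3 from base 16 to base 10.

Expand by place value (powers of 16):
Digit values: C = 12, B = 11
7CB3 = 7 × 16^3 + 12 × 16^2 + 11 × 16^1 + 3 × 16^0
= 7 × 4096 + 12 × 256 + 11 × 16 + 3 × 1
= 28672 + 3072 + 176 + 3
= 31923



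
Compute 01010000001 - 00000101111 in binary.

Method 1 - Direct subtraction (column by column from the right: bit − bit − borrow-in; if negative, add 2 and borrow 1 from the next column):
borrow: 00011111100
        01010000001
-       00000101111
-------------------
        01001010010

Method 2 - Add two's complement:
Two's complement of 00000101111: invert → 11111010000, add 1 → 11111010001
  01010000001
+ 11111010001
-------------
 101001010010  (end carry out of the top bit = 1)
Discarding the end carry: 01001010010
Decimal check:
  01010000001 = 512 + 128 + 1 = 641
  00000101111 = 32 + 8 + 4 + 2 + 1 = 47
  641 - 47 = 594, and 01001010010 = 512 + 64 + 16 + 2 = 594 ✓



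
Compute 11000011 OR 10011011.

OR: 1 when either bit is 1
  11000011
| 10011011
----------
  11011011
Decimal: 195 | 155 = 219



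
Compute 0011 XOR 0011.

XOR: 1 when bits differ
  0011
^ 0011
------
  0000
Decimal: 3 ^ 3 = 0



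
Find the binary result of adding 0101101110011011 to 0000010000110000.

Add column by column from the right: bit + bit + carry-in; write the sum mod 2, carry 1 when the sum is 2 or 3.
carry:  0000000001100000
        0101101110011011
+       0000010000110000
------------------------
       00101111111001011
(the carry out of the leftmost column, 0, becomes the leading bit)
Decimal check:
  0101101110011011 = 16384 + 4096 + 2048 + 512 + 256 + 128 + 16 + 8 + 2 + 1 = 23451
  0000010000110000 = 1024 + 32 + 16 = 1072
  23451 + 1072 = 24523, and 00101111111001011 = 16384 + 4096 + 2048 + 1024 + 512 + 256 + 128 + 64 + 8 + 2 + 1 = 24523 ✓



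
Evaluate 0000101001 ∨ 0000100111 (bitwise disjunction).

OR: 1 when either bit is 1
  0000101001
| 0000100111
------------
  0000101111
Decimal: 41 | 39 = 47



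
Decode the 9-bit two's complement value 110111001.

Binary: 110111001
Sign bit: 1 (negative)
Invert: 001000110
Add 1:  001000111
Magnitude: 001000111 = 64 + 4 + 2 + 1 = 71
Value: -71



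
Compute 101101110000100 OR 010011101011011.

OR: 1 when either bit is 1
  101101110000100
| 010011101011011
-----------------
  111111111011111
Decimal: 23428 | 10075 = 32735



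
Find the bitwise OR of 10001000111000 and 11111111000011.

OR: 1 when either bit is 1
  10001000111000
| 11111111000011
----------------
  11111111111011
Decimal: 8760 | 16323 = 16379



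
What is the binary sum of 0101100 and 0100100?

Add column by column from the right: bit + bit + carry-in; write the sum mod 2, carry 1 when the sum is 2 or 3.
carry:  1011000
        0101100
+       0100100
---------------
       01010000
(the carry out of the leftmost column, 0, becomes the leading bit)
Decimal check:
  0101100 = 32 + 8 + 4 = 44
  0100100 = 32 + 4 = 36
  44 + 36 = 80, and 01010000 = 64 + 16 = 80 ✓



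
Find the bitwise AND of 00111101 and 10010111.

AND: 1 only when both bits are 1
  00111101
& 10010111
----------
  00010101
Decimal: 61 & 151 = 21



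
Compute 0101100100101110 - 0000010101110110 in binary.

Method 1 - Direct subtraction (column by column from the right: bit − bit − borrow-in; if negative, add 2 and borrow 1 from the next column):
borrow: 0000111111100000
        0101100100101110
-       0000010101110110
------------------------
        0101001110111000

Method 2 - Add two's complement:
Two's complement of 0000010101110110: invert → 1111101010001001, add 1 → 1111101010001010
  0101100100101110
+ 1111101010001010
------------------
 10101001110111000  (end carry out of the top bit = 1)
Discarding the end carry: 0101001110111000
Decimal check:
  0101100100101110 = 16384 + 4096 + 2048 + 256 + 32 + 8 + 4 + 2 = 22830
  0000010101110110 = 1024 + 256 + 64 + 32 + 16 + 4 + 2 = 1398
  22830 - 1398 = 21432, and 0101001110111000 = 16384 + 4096 + 512 + 256 + 128 + 32 + 16 + 8 = 21432 ✓



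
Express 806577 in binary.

Using repeated division by 2:
806577 ÷ 2 = 403288 remainder 1
403288 ÷ 2 = 201644 remainder 0
201644 ÷ 2 = 100822 remainder 0
100822 ÷ 2 = 50411 remainder 0
50411 ÷ 2 = 25205 remainder 1
25205 ÷ 2 = 12602 remainder 1
12602 ÷ 2 = 6301 remainder 0
6301 ÷ 2 = 3150 remainder 1
3150 ÷ 2 = 1575 remainder 0
1575 ÷ 2 = 787 remainder 1
787 ÷ 2 = 393 remainder 1
393 ÷ 2 = 196 remainder 1
196 ÷ 2 = 98 remainder 0
98 ÷ 2 = 49 remainder 0
49 ÷ 2 = 24 remainder 1
24 ÷ 2 = 12 remainder 0
12 ÷ 2 = 6 remainder 0
6 ÷ 2 = 3 remainder 0
3 ÷ 2 = 1 remainder 1
1 ÷ 2 = 0 remainder 1
Reading remainders bottom to top: 11000100111010110001



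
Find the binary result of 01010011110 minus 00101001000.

Method 1 - Direct subtraction (column by column from the right: bit − bit − borrow-in; if negative, add 2 and borrow 1 from the next column):
borrow: 01010000000
        01010011110
-       00101001000
-------------------
        00101010110

Method 2 - Add two's complement:
Two's complement of 00101001000: invert → 11010110111, add 1 → 11010111000
  01010011110
+ 11010111000
-------------
 100101010110  (end carry out of the top bit = 1)
Discarding the end carry: 00101010110
Decimal check:
  01010011110 = 512 + 128 + 16 + 8 + 4 + 2 = 670
  00101001000 = 256 + 64 + 8 = 328
  670 - 328 = 342, and 00101010110 = 256 + 64 + 16 + 4 + 2 = 342 ✓



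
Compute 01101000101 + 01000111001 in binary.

Add column by column from the right: bit + bit + carry-in; write the sum mod 2, carry 1 when the sum is 2 or 3.
carry:  10000000010
        01101000101
+       01000111001
-------------------
       010101111110
(the carry out of the leftmost column, 0, becomes the leading bit)
Decimal check:
  01101000101 = 512 + 256 + 64 + 4 + 1 = 837
  01000111001 = 512 + 32 + 16 + 8 + 1 = 569
  837 + 569 = 1406, and 010101111110 = 1024 + 256 + 64 + 32 + 16 + 8 + 4 + 2 = 1406 ✓



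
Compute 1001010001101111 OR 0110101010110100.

OR: 1 when either bit is 1
  1001010001101111
| 0110101010110100
------------------
  1111111011111111
Decimal: 37999 | 27316 = 65279



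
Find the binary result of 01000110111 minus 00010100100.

Method 1 - Direct subtraction (column by column from the right: bit − bit − borrow-in; if negative, add 2 and borrow 1 from the next column):
borrow: 01100000000
        01000110111
-       00010100100
-------------------
        00110010011

Method 2 - Add two's complement:
Two's complement of 00010100100: invert → 11101011011, add 1 → 11101011100
  01000110111
+ 11101011100
-------------
 100110010011  (end carry out of the top bit = 1)
Discarding the end carry: 00110010011
Decimal check:
  01000110111 = 512 + 32 + 16 + 4 + 2 + 1 = 567
  00010100100 = 128 + 32 + 4 = 164
  567 - 164 = 403, and 00110010011 = 256 + 128 + 16 + 2 + 1 = 403 ✓



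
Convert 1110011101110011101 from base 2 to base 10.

Sum of powers of 2 for each 1-bit:
2^0 + 2^2 + 2^3 + 2^4 + 2^7 + 2^8 + 2^9 + 2^11 + 2^12 + 2^13 + 2^16 + 2^17 + 2^18
= 1 + 4 + 8 + 16 + 128 + 256 + 512 + 2048 + 4096 + 8192 + 65536 + 131072 + 262144
= 474013



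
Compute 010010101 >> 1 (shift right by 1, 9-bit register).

Original: 010010101 (decimal 149)
Shift right by 1 position
Drop the 1 low bit; fill with zero on the left
Result: 001001010 (decimal 74)
Equivalent: 149 >> 1 = 149 ÷ 2^1 = 74



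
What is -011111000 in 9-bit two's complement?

Original: 011111000
Step 1 - Invert all bits: 100000111
Step 2 - Add 1: 100001000
Verification: 011111000 + 100001000 = 1000000000; discarding the end carry (carry out of the top bit) leaves the 9-bit value 000000000, as required for x + (-x)



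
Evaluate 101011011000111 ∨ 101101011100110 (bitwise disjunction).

OR: 1 when either bit is 1
  101011011000111
| 101101011100110
-----------------
  101111011100111
Decimal: 22215 | 23270 = 24295



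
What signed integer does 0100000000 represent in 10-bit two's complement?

Binary: 0100000000
Sign bit: 0 (non-negative)
Read directly as an unsigned value:
0100000000 = 256
Value: 256



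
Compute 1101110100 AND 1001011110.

AND: 1 only when both bits are 1
  1101110100
& 1001011110
------------
  1001010100
Decimal: 884 & 606 = 596

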